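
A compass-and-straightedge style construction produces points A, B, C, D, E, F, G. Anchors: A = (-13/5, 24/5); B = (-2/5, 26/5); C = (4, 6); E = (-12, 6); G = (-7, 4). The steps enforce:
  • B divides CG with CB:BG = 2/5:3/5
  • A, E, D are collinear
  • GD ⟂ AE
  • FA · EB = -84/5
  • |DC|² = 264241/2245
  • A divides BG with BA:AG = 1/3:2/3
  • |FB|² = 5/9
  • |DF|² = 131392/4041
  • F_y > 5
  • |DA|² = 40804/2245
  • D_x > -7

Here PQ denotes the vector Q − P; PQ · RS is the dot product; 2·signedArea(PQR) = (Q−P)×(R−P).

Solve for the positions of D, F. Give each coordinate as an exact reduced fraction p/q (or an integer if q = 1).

D = (-15331/2245, 11988/2245)
F = (-17/15, 76/15)

1. D_x = -15331/2245  [A, E, D are collinear ∩ GD ⟂ AE]
2. D_y = 11988/2245  [A, E, D are collinear ∩ GD ⟂ AE]
   → D = (-15331/2245, 11988/2245)
3. F_x = -17/15  [line -58/5·x + 4/5·y + -86/5 = 0 ∩ |DF|² = 131392/4041]
4. F_y = 76/15  [line -58/5·x + 4/5·y + -86/5 = 0 ∩ |DF|² = 131392/4041]
   → F = (-17/15, 76/15)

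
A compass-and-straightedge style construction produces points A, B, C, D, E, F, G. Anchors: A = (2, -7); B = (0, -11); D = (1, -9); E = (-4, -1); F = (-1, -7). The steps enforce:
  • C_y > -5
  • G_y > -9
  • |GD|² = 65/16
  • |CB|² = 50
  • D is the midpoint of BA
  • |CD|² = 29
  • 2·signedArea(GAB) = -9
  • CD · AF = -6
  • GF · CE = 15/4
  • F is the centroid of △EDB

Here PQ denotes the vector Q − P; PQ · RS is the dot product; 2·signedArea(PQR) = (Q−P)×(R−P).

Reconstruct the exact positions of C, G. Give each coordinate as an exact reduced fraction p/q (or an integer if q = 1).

1. C_x = -1  [CD · AF = -6]
2. C_y = -4  [|CB|² = 50]
   → C = (-1, -4)
3. G_x = -3/4  [2·signedArea(GAB) = -9 ∩ GF · CE = 15/4]
4. G_y = -8  [2·signedArea(GAB) = -9 ∩ GF · CE = 15/4]
   → G = (-3/4, -8)

C = (-1, -4)
G = (-3/4, -8)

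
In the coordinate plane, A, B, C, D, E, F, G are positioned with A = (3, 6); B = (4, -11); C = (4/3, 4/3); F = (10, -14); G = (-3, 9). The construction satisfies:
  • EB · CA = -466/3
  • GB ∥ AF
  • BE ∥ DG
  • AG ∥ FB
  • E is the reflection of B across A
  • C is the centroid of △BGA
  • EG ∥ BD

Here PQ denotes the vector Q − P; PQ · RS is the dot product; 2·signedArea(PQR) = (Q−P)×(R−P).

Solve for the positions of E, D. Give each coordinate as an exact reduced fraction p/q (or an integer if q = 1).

1. E_x = 2  [E is the reflection of B across A]
2. E_y = 23  [E is the reflection of B across A]
   → E = (2, 23)
3. D_x = -1  [BE ∥ DG ∩ EG ∥ BD]
4. D_y = -25  [BE ∥ DG ∩ EG ∥ BD]
   → D = (-1, -25)

D = (-1, -25)
E = (2, 23)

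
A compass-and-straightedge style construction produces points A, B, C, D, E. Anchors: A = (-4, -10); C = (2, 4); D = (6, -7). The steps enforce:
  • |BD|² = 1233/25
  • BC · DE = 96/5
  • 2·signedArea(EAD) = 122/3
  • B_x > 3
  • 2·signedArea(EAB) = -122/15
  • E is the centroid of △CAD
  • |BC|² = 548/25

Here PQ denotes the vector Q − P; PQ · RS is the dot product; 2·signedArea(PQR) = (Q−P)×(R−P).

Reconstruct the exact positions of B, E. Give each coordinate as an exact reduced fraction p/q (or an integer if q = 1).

B = (18/5, -2/5)
E = (4/3, -13/3)

1. E_x = 4/3  [E is the centroid of △CAD]
2. E_y = -13/3  [E is the centroid of △CAD]
   → E = (4/3, -13/3)
3. B_x = 18/5  [BC · DE = 96/5 ∩ 2·signedArea(EAB) = -122/15]
4. B_y = -2/5  [BC · DE = 96/5 ∩ 2·signedArea(EAB) = -122/15]
   → B = (18/5, -2/5)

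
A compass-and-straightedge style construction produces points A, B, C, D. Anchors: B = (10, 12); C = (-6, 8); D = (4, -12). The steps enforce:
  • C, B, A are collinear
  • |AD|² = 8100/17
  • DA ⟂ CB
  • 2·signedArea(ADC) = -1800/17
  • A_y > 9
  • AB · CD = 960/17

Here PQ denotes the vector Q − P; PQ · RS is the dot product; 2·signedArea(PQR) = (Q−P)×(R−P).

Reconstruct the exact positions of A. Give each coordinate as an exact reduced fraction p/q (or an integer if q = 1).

1. A_x = -22/17  [C, B, A are collinear ∩ DA ⟂ CB]
2. A_y = 156/17  [C, B, A are collinear ∩ DA ⟂ CB]
   → A = (-22/17, 156/17)

A = (-22/17, 156/17)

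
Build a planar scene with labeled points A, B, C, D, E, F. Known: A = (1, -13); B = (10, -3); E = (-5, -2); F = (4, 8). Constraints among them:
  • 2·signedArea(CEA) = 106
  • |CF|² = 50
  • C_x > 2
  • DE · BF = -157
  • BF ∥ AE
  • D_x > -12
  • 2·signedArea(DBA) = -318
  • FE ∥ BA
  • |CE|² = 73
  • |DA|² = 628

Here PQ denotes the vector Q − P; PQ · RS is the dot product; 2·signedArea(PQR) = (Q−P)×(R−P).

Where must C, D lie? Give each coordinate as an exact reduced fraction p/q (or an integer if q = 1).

C = (3, 1)
D = (-11, 9)

1. C_x = 3  [line 11·x + 6·y + -39 = 0 ∩ |CF|² = 50]
2. C_y = 1  [line 11·x + 6·y + -39 = 0 ∩ |CF|² = 50]
   → C = (3, 1)
3. D_x = -11  [2·signedArea(DBA) = -318 ∩ DE · BF = -157]
4. D_y = 9  [2·signedArea(DBA) = -318 ∩ DE · BF = -157]
   → D = (-11, 9)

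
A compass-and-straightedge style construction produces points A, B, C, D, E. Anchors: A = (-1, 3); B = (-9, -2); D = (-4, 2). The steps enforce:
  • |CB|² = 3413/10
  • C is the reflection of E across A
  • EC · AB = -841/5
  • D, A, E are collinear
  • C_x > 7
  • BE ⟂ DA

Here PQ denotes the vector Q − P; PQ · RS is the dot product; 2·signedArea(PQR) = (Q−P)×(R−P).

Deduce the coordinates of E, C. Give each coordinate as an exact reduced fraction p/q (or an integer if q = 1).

1. E_x = -97/10  [D, A, E are collinear ∩ BE ⟂ DA]
2. E_y = 1/10  [D, A, E are collinear ∩ BE ⟂ DA]
   → E = (-97/10, 1/10)
3. C_x = 77/10  [C is the reflection of E across A]
4. C_y = 59/10  [C is the reflection of E across A]
   → C = (77/10, 59/10)

C = (77/10, 59/10)
E = (-97/10, 1/10)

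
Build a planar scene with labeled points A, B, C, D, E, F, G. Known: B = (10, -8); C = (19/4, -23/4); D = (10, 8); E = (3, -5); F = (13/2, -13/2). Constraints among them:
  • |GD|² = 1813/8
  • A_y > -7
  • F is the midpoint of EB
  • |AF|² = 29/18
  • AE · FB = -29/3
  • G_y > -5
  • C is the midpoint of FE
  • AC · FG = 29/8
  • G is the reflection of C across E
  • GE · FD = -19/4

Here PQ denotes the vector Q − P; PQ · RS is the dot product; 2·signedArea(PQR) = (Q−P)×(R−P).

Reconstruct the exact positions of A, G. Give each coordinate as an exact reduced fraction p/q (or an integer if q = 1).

1. A_x = 16/3  [line -7/2·x + 3/2·y + 83/3 = 0 ∩ |AF|² = 29/18]
2. A_y = -6  [line -7/2·x + 3/2·y + 83/3 = 0 ∩ |AF|² = 29/18]
   → A = (16/3, -6)
3. G_x = 5/4  [G is the reflection of C across E]
4. G_y = -17/4  [G is the reflection of C across E]
   → G = (5/4, -17/4)

A = (16/3, -6)
G = (5/4, -17/4)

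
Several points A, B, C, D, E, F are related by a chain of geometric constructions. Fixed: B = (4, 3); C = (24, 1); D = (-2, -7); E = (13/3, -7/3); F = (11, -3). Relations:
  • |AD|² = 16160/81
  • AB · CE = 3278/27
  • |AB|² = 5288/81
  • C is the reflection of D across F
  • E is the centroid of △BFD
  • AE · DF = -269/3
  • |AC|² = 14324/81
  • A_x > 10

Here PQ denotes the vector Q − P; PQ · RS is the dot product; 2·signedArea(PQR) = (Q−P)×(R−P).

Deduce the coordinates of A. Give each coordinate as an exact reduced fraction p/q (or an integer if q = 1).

1. A_x = 98/9  [AE · DF = -269/3 ∩ AB · CE = 3278/27]
2. A_y = -11/9  [AE · DF = -269/3 ∩ AB · CE = 3278/27]
   → A = (98/9, -11/9)

A = (98/9, -11/9)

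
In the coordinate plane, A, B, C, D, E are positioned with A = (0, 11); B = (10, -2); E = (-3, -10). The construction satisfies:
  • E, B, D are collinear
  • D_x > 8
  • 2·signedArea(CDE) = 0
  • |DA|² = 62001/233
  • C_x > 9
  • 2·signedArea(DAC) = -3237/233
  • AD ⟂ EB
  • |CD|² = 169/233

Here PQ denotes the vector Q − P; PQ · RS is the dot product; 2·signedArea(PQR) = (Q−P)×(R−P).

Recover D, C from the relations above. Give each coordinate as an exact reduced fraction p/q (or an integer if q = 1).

1. D_x = 1992/233  [E, B, D are collinear ∩ AD ⟂ EB]
2. D_y = -674/233  [E, B, D are collinear ∩ AD ⟂ EB]
   → D = (1992/233, -674/233)
3. C_x = 2161/233  [2·signedArea(CDE) = 0 ∩ 2·signedArea(DAC) = -3237/233]
4. C_y = -570/233  [2·signedArea(CDE) = 0 ∩ 2·signedArea(DAC) = -3237/233]
   → C = (2161/233, -570/233)

C = (2161/233, -570/233)
D = (1992/233, -674/233)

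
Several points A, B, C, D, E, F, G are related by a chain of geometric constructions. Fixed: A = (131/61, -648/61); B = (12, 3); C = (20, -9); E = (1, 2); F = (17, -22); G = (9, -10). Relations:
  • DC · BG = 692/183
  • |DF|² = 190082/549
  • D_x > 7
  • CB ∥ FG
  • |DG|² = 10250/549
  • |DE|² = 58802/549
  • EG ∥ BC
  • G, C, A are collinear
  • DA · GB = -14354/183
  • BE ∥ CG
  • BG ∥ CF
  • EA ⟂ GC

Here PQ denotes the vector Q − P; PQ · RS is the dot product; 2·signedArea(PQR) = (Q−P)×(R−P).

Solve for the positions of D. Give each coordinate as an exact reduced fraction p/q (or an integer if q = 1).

D = (1412/183, -1075/183)

1. D_x = 1412/183  [line -3·x + -13·y + -9739/183 = 0 ∩ |DE|² = 58802/549]
2. D_y = -1075/183  [line -3·x + -13·y + -9739/183 = 0 ∩ |DE|² = 58802/549]
   → D = (1412/183, -1075/183)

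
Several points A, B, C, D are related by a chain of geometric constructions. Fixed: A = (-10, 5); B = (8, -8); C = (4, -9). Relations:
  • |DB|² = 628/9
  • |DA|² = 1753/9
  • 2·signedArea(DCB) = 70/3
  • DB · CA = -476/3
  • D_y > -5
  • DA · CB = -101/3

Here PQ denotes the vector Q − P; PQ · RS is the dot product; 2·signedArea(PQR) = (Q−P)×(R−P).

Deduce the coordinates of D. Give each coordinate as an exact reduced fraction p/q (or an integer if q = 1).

1. D_x = 2/3  [2·signedArea(DCB) = 70/3 ∩ DB · CA = -476/3]
2. D_y = -4  [2·signedArea(DCB) = 70/3 ∩ DB · CA = -476/3]
   → D = (2/3, -4)

D = (2/3, -4)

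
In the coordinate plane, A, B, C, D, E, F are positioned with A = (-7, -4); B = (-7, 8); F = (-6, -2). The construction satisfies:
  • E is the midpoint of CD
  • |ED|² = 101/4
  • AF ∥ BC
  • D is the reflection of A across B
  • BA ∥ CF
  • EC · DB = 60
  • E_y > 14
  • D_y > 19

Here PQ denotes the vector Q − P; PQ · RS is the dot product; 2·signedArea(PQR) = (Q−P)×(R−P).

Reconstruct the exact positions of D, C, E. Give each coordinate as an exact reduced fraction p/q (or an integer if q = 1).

1. D_x = -7  [D is the reflection of A across B]
2. D_y = 20  [D is the reflection of A across B]
   → D = (-7, 20)
3. C_x = -6  [BA ∥ CF ∩ AF ∥ BC]
4. C_y = 10  [BA ∥ CF ∩ AF ∥ BC]
   → C = (-6, 10)
5. E_x = -13/2  [E is the midpoint of CD]
6. E_y = 15  [E is the midpoint of CD]
   → E = (-13/2, 15)

C = (-6, 10)
D = (-7, 20)
E = (-13/2, 15)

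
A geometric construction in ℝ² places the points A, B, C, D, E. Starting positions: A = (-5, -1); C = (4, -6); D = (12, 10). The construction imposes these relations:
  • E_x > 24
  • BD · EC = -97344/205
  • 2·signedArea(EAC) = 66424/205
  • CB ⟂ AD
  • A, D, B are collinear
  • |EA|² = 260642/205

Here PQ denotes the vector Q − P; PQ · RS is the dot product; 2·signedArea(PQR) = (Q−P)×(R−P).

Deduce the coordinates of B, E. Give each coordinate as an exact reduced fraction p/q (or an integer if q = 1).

B = (-192/205, 334/205)
E = (5112/205, 3766/205)

1. B_x = -192/205  [A, D, B are collinear ∩ CB ⟂ AD]
2. B_y = 334/205  [A, D, B are collinear ∩ CB ⟂ AD]
   → B = (-192/205, 334/205)
3. E_x = 5112/205  [2·signedArea(EAC) = 66424/205 ∩ BD · EC = -97344/205]
4. E_y = 3766/205  [2·signedArea(EAC) = 66424/205 ∩ BD · EC = -97344/205]
   → E = (5112/205, 3766/205)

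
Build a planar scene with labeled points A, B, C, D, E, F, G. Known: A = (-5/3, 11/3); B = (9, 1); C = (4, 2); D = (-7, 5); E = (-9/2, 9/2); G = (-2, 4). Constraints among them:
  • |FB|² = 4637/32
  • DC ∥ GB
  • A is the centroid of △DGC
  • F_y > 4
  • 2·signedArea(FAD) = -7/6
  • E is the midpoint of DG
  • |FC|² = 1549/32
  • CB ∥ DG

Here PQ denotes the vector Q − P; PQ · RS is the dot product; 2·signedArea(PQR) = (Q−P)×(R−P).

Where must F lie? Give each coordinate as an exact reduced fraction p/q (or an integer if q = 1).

F = (-21/8, 33/8)

1. F_x = -21/8  [line -4/3·x + -16/3·y + 37/2 = 0 ∩ |FC|² = 1549/32]
2. F_y = 33/8  [line -4/3·x + -16/3·y + 37/2 = 0 ∩ |FC|² = 1549/32]
   → F = (-21/8, 33/8)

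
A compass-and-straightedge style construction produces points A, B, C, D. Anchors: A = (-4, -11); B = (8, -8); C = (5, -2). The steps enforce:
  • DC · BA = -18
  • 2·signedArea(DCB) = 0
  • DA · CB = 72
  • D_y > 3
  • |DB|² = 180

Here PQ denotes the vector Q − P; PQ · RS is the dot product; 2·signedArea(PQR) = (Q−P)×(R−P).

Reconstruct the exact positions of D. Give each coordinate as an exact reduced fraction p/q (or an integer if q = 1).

D = (2, 4)

1. D_x = 2  [2·signedArea(DCB) = 0 ∩ DC · BA = -18]
2. D_y = 4  [2·signedArea(DCB) = 0 ∩ DC · BA = -18]
   → D = (2, 4)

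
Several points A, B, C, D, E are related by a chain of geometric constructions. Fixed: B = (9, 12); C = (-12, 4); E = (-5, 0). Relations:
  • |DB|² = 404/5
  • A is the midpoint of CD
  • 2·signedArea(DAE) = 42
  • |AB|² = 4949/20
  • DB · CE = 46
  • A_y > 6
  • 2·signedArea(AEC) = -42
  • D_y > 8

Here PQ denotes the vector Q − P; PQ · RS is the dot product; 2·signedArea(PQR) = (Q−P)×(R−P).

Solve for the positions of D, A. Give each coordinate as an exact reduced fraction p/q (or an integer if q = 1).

1. A_x = -57/10  [line -4·x + -7·y + 22 = 0 ∩ |AB|² = 4949/20]
2. A_y = 32/5  [line -4·x + -7·y + 22 = 0 ∩ |AB|² = 4949/20]
   → A = (-57/10, 32/5)
3. D_x = 3/5  [DB · CE = 46 ∩ A is the midpoint of CD]
4. D_y = 44/5  [DB · CE = 46 ∩ A is the midpoint of CD]
   → D = (3/5, 44/5)

A = (-57/10, 32/5)
D = (3/5, 44/5)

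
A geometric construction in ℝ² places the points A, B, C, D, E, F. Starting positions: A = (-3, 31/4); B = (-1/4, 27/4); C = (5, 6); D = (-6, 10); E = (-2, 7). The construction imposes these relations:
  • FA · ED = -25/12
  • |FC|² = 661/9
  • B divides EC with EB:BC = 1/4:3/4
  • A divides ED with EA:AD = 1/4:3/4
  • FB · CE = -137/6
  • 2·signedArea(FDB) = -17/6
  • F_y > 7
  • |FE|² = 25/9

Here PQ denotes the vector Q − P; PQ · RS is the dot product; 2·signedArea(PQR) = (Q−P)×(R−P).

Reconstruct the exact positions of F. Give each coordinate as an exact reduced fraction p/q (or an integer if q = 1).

F = (-10/3, 8)

1. F_x = -10/3  [2·signedArea(FDB) = -17/6 ∩ FB · CE = -137/6]
2. F_y = 8  [2·signedArea(FDB) = -17/6 ∩ FB · CE = -137/6]
   → F = (-10/3, 8)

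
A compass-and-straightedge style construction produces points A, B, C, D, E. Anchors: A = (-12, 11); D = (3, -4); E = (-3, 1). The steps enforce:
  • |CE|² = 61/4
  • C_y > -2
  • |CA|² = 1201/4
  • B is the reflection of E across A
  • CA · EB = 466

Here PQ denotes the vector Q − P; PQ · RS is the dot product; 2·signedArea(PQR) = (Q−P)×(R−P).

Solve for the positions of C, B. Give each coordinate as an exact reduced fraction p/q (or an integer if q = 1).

B = (-21, 21)
C = (0, -3/2)

1. B_x = -21  [B is the reflection of E across A]
2. B_y = 21  [B is the reflection of E across A]
   → B = (-21, 21)
3. C_x = 0  [line 18·x + -20·y + -30 = 0 ∩ |CA|² = 1201/4]
4. C_y = -3/2  [line 18·x + -20·y + -30 = 0 ∩ |CA|² = 1201/4]
   → C = (0, -3/2)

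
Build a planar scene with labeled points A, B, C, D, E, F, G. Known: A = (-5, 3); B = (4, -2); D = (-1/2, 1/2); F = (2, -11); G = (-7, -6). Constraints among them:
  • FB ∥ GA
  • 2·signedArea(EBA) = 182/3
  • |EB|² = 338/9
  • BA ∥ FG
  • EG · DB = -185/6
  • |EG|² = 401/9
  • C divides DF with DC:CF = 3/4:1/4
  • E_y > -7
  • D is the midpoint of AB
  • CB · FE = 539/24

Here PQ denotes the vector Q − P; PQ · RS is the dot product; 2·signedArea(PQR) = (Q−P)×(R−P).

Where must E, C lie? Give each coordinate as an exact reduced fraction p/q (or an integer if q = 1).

1. E_x = -1/3  [EG · DB = -185/6 ∩ 2·signedArea(EBA) = 182/3]
2. E_y = -19/3  [EG · DB = -185/6 ∩ 2·signedArea(EBA) = 182/3]
   → E = (-1/3, -19/3)
3. C_x = 11/8  [C divides DF with DC:CF = 3/4:1/4]
4. C_y = -65/8  [C divides DF with DC:CF = 3/4:1/4]
   → C = (11/8, -65/8)

C = (11/8, -65/8)
E = (-1/3, -19/3)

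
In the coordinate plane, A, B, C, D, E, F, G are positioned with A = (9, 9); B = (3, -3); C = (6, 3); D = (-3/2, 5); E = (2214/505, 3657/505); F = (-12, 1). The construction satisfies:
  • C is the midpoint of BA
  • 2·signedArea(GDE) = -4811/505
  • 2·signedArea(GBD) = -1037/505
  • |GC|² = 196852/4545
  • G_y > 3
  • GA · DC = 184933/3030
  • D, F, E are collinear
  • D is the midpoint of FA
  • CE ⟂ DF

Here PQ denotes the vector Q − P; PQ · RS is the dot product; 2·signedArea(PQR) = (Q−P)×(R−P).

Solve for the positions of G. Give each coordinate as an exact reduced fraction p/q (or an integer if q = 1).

G = (-272/505, 5677/1515)

1. G_x = -272/505  [2·signedArea(GBD) = -1037/505 ∩ 2·signedArea(GDE) = -4811/505]
2. G_y = 5677/1515  [2·signedArea(GBD) = -1037/505 ∩ 2·signedArea(GDE) = -4811/505]
   → G = (-272/505, 5677/1515)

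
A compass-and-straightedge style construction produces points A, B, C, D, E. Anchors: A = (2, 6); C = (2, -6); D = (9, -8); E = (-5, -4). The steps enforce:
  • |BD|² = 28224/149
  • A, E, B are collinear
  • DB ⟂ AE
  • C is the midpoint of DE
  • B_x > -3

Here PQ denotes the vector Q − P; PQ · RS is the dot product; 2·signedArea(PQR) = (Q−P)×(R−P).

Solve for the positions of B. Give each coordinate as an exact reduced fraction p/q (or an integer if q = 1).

B = (-339/149, -16/149)

1. B_x = -339/149  [A, E, B are collinear ∩ DB ⟂ AE]
2. B_y = -16/149  [A, E, B are collinear ∩ DB ⟂ AE]
   → B = (-339/149, -16/149)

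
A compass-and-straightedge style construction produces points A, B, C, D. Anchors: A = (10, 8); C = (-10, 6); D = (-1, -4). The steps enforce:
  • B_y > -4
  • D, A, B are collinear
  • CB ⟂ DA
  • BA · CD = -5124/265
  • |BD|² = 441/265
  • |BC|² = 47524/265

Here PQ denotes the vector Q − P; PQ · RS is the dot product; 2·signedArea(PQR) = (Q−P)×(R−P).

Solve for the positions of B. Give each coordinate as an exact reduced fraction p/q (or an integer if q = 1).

1. B_x = -34/265  [D, A, B are collinear ∩ CB ⟂ DA]
2. B_y = -808/265  [D, A, B are collinear ∩ CB ⟂ DA]
   → B = (-34/265, -808/265)

B = (-34/265, -808/265)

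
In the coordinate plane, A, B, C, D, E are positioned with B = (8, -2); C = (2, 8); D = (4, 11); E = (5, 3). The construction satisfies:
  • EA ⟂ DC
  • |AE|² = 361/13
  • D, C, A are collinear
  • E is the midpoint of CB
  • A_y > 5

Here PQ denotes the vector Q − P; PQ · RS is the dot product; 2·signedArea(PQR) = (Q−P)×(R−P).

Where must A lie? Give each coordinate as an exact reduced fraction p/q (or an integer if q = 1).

A = (8/13, 77/13)

1. A_x = 8/13  [D, C, A are collinear ∩ EA ⟂ DC]
2. A_y = 77/13  [D, C, A are collinear ∩ EA ⟂ DC]
   → A = (8/13, 77/13)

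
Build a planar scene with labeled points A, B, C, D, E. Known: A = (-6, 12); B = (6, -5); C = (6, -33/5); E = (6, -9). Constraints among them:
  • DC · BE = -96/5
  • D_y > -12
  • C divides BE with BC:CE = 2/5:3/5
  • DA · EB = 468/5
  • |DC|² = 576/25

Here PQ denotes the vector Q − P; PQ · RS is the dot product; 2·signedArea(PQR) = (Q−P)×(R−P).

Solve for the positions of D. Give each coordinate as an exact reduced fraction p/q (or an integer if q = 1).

1. D_y = -57/5  [DA · EB = 468/5]
2. D_x = 6  [|DC|² = 576/25]
   → D = (6, -57/5)

D = (6, -57/5)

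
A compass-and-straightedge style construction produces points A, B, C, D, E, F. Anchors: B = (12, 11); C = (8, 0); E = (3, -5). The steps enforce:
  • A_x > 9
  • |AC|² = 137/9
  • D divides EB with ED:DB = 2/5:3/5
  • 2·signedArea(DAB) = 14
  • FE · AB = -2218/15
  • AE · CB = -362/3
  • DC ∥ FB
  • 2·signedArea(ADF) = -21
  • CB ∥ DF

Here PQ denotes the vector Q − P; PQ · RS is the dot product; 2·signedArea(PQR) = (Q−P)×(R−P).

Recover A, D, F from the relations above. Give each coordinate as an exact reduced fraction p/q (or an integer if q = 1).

1. A_x = 28/3  [line -4·x + -11·y + 233/3 = 0 ∩ |AC|² = 137/9]
2. A_y = 11/3  [line -4·x + -11·y + 233/3 = 0 ∩ |AC|² = 137/9]
   → A = (28/3, 11/3)
3. D_x = 33/5  [D divides EB with ED:DB = 2/5:3/5]
4. D_y = 7/5  [D divides EB with ED:DB = 2/5:3/5]
   → D = (33/5, 7/5)
5. F_x = 53/5  [2·signedArea(ADF) = -21 ∩ DC ∥ FB]
6. F_y = 62/5  [2·signedArea(ADF) = -21 ∩ DC ∥ FB]
   → F = (53/5, 62/5)

A = (28/3, 11/3)
D = (33/5, 7/5)
F = (53/5, 62/5)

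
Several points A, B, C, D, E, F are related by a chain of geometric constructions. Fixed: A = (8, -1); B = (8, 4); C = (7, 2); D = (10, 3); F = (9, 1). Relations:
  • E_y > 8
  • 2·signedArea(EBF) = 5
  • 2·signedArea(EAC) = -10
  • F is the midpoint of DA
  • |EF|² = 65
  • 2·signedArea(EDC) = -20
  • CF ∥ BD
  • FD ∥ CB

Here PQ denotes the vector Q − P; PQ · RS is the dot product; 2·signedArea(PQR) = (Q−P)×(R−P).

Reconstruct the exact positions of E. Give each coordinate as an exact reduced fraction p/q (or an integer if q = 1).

E = (8, 9)

1. E_x = 8  [2·signedArea(EDC) = -20 ∩ 2·signedArea(EBF) = 5]
2. E_y = 9  [2·signedArea(EDC) = -20 ∩ 2·signedArea(EBF) = 5]
   → E = (8, 9)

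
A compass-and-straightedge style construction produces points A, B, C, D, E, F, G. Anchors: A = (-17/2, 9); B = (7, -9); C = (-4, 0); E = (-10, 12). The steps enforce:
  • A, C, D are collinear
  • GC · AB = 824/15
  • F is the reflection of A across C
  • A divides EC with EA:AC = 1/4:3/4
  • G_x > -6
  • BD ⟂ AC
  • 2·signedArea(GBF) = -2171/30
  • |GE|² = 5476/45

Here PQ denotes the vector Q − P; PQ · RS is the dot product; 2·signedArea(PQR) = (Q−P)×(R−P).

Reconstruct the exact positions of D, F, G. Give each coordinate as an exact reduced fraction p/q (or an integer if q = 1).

D = (9/5, -58/5)
F = (1/2, -9)
G = (-76/15, 32/15)

1. D_x = 9/5  [A, C, D are collinear ∩ BD ⟂ AC]
2. D_y = -58/5  [A, C, D are collinear ∩ BD ⟂ AC]
   → D = (9/5, -58/5)
3. F_x = 1/2  [F is the reflection of A across C]
4. F_y = -9  [F is the reflection of A across C]
   → F = (1/2, -9)
5. G_x = -76/15  [GC · AB = 824/15 ∩ 2·signedArea(GBF) = -2171/30]
6. G_y = 32/15  [GC · AB = 824/15 ∩ 2·signedArea(GBF) = -2171/30]
   → G = (-76/15, 32/15)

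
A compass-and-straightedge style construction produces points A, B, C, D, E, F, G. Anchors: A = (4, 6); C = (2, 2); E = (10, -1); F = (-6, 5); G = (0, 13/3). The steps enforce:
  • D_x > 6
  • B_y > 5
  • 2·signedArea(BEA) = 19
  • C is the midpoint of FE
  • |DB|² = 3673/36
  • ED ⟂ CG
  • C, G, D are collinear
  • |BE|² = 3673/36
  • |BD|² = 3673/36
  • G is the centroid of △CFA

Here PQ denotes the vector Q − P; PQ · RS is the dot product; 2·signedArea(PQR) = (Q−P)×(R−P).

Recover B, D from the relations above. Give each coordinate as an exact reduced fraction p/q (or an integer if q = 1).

1. B_x = 2  [line -7·x + -6·y + 45 = 0 ∩ |BE|² = 3673/36]
2. B_y = 31/6  [line -7·x + -6·y + 45 = 0 ∩ |BE|² = 3673/36]
   → B = (2, 31/6)
3. D_x = 584/85  [C, G, D are collinear ∩ ED ⟂ CG]
4. D_y = -313/85  [C, G, D are collinear ∩ ED ⟂ CG]
   → D = (584/85, -313/85)

B = (2, 31/6)
D = (584/85, -313/85)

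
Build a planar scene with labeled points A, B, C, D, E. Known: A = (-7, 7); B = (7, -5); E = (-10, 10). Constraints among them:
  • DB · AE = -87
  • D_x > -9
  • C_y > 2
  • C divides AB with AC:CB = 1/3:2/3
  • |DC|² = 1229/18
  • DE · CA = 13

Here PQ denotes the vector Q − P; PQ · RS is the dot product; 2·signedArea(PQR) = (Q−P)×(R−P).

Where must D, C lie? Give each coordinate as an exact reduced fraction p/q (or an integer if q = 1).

C = (-7/3, 3)
D = (-17/2, 17/2)

1. C_x = -7/3  [C divides AB with AC:CB = 1/3:2/3]
2. C_y = 3  [C divides AB with AC:CB = 1/3:2/3]
   → C = (-7/3, 3)
3. D_x = -17/2  [DB · AE = -87 ∩ DE · CA = 13]
4. D_y = 17/2  [DB · AE = -87 ∩ DE · CA = 13]
   → D = (-17/2, 17/2)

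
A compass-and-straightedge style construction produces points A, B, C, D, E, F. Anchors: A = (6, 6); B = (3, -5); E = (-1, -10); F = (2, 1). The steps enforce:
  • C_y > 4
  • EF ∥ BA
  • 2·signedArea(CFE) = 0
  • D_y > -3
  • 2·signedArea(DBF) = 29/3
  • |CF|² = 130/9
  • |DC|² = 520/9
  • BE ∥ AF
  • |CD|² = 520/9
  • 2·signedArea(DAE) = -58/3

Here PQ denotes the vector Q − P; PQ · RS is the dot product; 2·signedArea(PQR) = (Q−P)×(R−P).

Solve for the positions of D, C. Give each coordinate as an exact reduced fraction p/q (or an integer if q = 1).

C = (3, 14/3)
D = (1, -8/3)

1. D_x = 1  [2·signedArea(DAE) = -58/3 ∩ 2·signedArea(DBF) = 29/3]
2. D_y = -8/3  [2·signedArea(DAE) = -58/3 ∩ 2·signedArea(DBF) = 29/3]
   → D = (1, -8/3)
3. C_x = 3  [line 11·x + -3·y + -19 = 0 ∩ |DC|² = 520/9]
4. C_y = 14/3  [line 11·x + -3·y + -19 = 0 ∩ |DC|² = 520/9]
   → C = (3, 14/3)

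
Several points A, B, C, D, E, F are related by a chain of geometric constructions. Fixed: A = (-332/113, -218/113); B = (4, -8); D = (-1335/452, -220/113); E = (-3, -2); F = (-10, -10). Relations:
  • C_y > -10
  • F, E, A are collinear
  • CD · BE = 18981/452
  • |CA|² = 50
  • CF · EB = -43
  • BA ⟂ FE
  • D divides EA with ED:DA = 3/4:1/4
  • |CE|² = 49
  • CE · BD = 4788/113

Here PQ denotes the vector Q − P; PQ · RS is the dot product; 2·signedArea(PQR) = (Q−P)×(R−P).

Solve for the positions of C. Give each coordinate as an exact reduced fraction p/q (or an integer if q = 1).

C = (-3, -9)

1. C_x = -3  [CF · EB = -43 ∩ CE · BD = 4788/113]
2. C_y = -9  [CF · EB = -43 ∩ CE · BD = 4788/113]
   → C = (-3, -9)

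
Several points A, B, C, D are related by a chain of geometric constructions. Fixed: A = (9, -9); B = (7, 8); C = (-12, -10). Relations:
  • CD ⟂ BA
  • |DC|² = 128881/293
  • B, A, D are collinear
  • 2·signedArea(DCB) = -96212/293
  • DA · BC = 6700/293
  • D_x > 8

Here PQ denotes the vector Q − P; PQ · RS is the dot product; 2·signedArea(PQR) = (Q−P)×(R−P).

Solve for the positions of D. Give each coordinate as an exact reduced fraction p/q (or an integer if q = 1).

D = (2587/293, -2212/293)

1. D_x = 2587/293  [B, A, D are collinear ∩ CD ⟂ BA]
2. D_y = -2212/293  [B, A, D are collinear ∩ CD ⟂ BA]
   → D = (2587/293, -2212/293)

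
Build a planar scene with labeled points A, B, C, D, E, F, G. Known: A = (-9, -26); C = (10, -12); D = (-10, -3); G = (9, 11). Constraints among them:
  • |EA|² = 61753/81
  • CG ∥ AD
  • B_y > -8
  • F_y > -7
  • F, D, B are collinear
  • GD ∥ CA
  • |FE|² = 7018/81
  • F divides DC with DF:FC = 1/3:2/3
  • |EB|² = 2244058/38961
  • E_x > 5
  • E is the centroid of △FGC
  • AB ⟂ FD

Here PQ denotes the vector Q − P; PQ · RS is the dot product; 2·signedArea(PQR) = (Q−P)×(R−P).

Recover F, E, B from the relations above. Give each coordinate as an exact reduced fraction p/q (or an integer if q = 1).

1. F_x = -10/3  [F divides DC with DF:FC = 1/3:2/3]
2. F_y = -6  [F divides DC with DF:FC = 1/3:2/3]
   → F = (-10/3, -6)
3. E_x = 47/9  [E is the centroid of △FGC]
4. E_y = -7/3  [E is the centroid of △FGC]
   → E = (47/9, -7/3)
5. B_x = -270/481  [F, D, B are collinear ∩ AB ⟂ FD]
6. B_y = -3486/481  [F, D, B are collinear ∩ AB ⟂ FD]
   → B = (-270/481, -3486/481)

B = (-270/481, -3486/481)
E = (47/9, -7/3)
F = (-10/3, -6)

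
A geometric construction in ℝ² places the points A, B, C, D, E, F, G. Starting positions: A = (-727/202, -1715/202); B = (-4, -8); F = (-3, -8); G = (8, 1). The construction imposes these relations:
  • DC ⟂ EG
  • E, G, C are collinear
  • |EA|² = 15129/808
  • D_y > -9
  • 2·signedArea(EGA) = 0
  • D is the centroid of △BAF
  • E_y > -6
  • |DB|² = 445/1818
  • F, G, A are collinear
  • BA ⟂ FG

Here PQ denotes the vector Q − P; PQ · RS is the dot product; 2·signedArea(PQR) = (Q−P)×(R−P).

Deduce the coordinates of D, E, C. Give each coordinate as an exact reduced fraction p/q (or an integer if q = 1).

C = (-1030/303, -841/101)
D = (-2141/606, -1649/202)
E = (-1/4, -23/4)

1. D_x = -2141/606  [D is the centroid of △BAF]
2. D_y = -1649/202  [D is the centroid of △BAF]
   → D = (-2141/606, -1649/202)
3. E_x = -1/4  [line 1917/202·x + -2343/202·y + -12993/202 = 0 ∩ |EA|² = 15129/808]
4. E_y = -23/4  [line 1917/202·x + -2343/202·y + -12993/202 = 0 ∩ |EA|² = 15129/808]
   → E = (-1/4, -23/4)
5. C_x = -1030/303  [E, G, C are collinear ∩ DC ⟂ EG]
6. C_y = -841/101  [E, G, C are collinear ∩ DC ⟂ EG]
   → C = (-1030/303, -841/101)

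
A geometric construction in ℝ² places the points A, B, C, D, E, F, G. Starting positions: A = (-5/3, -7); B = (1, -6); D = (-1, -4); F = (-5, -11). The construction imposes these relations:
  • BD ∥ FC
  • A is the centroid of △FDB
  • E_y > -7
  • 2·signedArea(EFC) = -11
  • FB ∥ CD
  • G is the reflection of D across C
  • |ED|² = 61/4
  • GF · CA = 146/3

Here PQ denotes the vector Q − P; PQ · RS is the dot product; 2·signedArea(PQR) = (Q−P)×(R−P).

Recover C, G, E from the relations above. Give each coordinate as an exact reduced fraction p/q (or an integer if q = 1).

1. C_x = -7  [FB ∥ CD ∩ BD ∥ FC]
2. C_y = -9  [FB ∥ CD ∩ BD ∥ FC]
   → C = (-7, -9)
3. G_x = -13  [G is the reflection of D across C]
4. G_y = -14  [G is the reflection of D across C]
   → G = (-13, -14)
5. E_x = -4  [line -2·x + -2·y + -21 = 0 ∩ |ED|² = 61/4]
6. E_y = -13/2  [line -2·x + -2·y + -21 = 0 ∩ |ED|² = 61/4]
   → E = (-4, -13/2)

C = (-7, -9)
E = (-4, -13/2)
G = (-13, -14)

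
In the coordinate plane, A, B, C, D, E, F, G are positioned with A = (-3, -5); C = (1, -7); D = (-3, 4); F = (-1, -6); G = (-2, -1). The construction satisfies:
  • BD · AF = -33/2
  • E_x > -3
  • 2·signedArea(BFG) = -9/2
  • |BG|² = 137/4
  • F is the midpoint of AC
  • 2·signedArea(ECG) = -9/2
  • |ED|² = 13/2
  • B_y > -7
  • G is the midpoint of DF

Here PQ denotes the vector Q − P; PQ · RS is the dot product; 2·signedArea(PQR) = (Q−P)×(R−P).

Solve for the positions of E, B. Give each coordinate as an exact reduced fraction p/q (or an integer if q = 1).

B = (0, -13/2)
E = (-5/2, 3/2)

1. E_x = -5/2  [line -6·x + -3·y + -21/2 = 0 ∩ |ED|² = 13/2]
2. E_y = 3/2  [line -6·x + -3·y + -21/2 = 0 ∩ |ED|² = 13/2]
   → E = (-5/2, 3/2)
3. B_x = 0  [2·signedArea(BFG) = -9/2 ∩ BD · AF = -33/2]
4. B_y = -13/2  [2·signedArea(BFG) = -9/2 ∩ BD · AF = -33/2]
   → B = (0, -13/2)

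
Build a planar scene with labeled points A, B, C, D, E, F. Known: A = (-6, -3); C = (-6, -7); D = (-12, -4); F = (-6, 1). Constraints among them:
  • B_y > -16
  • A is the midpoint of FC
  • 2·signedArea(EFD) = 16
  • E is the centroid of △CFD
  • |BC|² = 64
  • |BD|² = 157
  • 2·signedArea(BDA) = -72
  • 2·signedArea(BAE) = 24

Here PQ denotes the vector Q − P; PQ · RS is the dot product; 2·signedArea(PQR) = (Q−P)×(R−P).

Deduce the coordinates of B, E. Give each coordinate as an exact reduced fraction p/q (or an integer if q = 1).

B = (-6, -15)
E = (-8, -10/3)

1. B_x = -6  [line -1·x + 6·y + 84 = 0 ∩ |BD|² = 157]
2. B_y = -15  [line -1·x + 6·y + 84 = 0 ∩ |BD|² = 157]
   → B = (-6, -15)
3. E_x = -8  [2·signedArea(BAE) = 24 ∩ E is the centroid of △CFD]
4. E_y = -10/3  [2·signedArea(BAE) = 24 ∩ E is the centroid of △CFD]
   → E = (-8, -10/3)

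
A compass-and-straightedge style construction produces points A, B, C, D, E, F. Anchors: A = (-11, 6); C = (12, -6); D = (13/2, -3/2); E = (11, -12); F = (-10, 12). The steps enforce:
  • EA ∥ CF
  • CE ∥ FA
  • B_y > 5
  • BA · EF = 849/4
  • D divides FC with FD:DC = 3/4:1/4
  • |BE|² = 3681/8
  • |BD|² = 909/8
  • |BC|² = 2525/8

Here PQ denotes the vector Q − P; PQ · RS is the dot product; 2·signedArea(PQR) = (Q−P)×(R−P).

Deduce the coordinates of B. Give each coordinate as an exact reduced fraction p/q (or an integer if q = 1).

B = (-7/4, 21/4)

1. B_x = -7/4  [line 21·x + -24·y + 651/4 = 0 ∩ |BE|² = 3681/8]
2. B_y = 21/4  [line 21·x + -24·y + 651/4 = 0 ∩ |BE|² = 3681/8]
   → B = (-7/4, 21/4)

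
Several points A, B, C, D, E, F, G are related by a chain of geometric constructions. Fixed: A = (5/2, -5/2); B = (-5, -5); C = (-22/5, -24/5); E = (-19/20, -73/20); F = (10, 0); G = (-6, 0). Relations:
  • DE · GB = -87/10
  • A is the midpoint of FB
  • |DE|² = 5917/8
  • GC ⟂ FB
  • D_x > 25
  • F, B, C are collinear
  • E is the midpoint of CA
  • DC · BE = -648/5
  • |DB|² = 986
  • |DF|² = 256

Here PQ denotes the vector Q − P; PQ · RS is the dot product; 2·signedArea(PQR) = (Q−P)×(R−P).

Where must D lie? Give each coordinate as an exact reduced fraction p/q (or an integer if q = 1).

1. D_x = 26  [DC · BE = -648/5 ∩ DE · GB = -87/10]
2. D_y = 0  [DC · BE = -648/5 ∩ DE · GB = -87/10]
   → D = (26, 0)

D = (26, 0)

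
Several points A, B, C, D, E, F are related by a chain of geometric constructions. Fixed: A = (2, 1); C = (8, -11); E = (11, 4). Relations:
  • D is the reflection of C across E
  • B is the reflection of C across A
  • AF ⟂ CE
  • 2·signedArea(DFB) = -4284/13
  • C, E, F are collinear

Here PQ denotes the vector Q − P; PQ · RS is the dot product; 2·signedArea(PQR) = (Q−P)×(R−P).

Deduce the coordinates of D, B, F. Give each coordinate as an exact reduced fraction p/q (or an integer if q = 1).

B = (-4, 13)
D = (14, 19)
F = (131/13, -8/13)

1. D_x = 14  [D is the reflection of C across E]
2. D_y = 19  [D is the reflection of C across E]
   → D = (14, 19)
3. B_x = -4  [B is the reflection of C across A]
4. B_y = 13  [B is the reflection of C across A]
   → B = (-4, 13)
5. F_x = 131/13  [C, E, F are collinear ∩ AF ⟂ CE]
6. F_y = -8/13  [C, E, F are collinear ∩ AF ⟂ CE]
   → F = (131/13, -8/13)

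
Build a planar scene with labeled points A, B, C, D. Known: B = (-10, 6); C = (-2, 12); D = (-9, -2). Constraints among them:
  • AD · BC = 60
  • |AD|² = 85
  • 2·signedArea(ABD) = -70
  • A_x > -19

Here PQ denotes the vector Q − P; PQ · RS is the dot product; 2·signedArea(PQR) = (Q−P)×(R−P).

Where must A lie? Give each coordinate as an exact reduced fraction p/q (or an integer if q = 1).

A = (-18, 0)

1. A_x = -18  [AD · BC = 60 ∩ 2·signedArea(ABD) = -70]
2. A_y = 0  [AD · BC = 60 ∩ 2·signedArea(ABD) = -70]
   → A = (-18, 0)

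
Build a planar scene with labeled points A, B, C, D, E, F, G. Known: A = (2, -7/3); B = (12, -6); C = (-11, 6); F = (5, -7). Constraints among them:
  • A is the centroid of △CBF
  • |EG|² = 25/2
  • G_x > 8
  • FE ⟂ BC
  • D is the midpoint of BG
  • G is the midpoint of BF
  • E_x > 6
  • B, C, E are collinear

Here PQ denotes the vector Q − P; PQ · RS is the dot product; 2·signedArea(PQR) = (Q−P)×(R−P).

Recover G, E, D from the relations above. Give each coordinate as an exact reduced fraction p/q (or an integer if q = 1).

1. G_x = 17/2  [G is the midpoint of BF]
2. G_y = -13/2  [G is the midpoint of BF]
   → G = (17/2, -13/2)
3. E_x = 4649/673  [B, C, E are collinear ∩ FE ⟂ BC]
4. E_y = -2250/673  [B, C, E are collinear ∩ FE ⟂ BC]
   → E = (4649/673, -2250/673)
5. D_x = 41/4  [D is the midpoint of BG]
6. D_y = -25/4  [D is the midpoint of BG]
   → D = (41/4, -25/4)

D = (41/4, -25/4)
E = (4649/673, -2250/673)
G = (17/2, -13/2)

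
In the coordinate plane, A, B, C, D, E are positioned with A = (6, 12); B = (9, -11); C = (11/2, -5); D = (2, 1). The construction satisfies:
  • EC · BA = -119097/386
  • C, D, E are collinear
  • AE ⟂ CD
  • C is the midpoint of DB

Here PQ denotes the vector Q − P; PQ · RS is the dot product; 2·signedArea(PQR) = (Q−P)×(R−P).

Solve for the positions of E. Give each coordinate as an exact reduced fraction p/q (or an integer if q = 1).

1. E_x = -342/193  [C, D, E are collinear ∩ AE ⟂ CD]
2. E_y = 1441/193  [C, D, E are collinear ∩ AE ⟂ CD]
   → E = (-342/193, 1441/193)

E = (-342/193, 1441/193)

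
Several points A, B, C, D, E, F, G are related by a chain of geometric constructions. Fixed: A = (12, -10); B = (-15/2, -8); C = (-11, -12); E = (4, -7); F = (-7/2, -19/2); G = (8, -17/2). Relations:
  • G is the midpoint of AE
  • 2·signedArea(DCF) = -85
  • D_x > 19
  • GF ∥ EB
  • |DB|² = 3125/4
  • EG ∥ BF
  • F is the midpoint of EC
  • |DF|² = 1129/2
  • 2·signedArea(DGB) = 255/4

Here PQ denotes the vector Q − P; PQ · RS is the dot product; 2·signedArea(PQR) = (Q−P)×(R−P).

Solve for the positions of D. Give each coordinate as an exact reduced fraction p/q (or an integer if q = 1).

1. D_x = 20  [2·signedArea(DCF) = -85 ∩ 2·signedArea(DGB) = 255/4]
2. D_y = -13  [2·signedArea(DCF) = -85 ∩ 2·signedArea(DGB) = 255/4]
   → D = (20, -13)

D = (20, -13)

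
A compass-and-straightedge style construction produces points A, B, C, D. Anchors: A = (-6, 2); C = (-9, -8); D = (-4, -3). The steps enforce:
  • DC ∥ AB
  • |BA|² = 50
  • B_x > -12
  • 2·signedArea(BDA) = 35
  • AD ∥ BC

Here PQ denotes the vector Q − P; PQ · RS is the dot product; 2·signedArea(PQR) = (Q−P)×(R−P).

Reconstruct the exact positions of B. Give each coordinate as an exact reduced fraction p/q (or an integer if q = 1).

1. B_x = -11  [AD ∥ BC ∩ DC ∥ AB]
2. B_y = -3  [AD ∥ BC ∩ DC ∥ AB]
   → B = (-11, -3)

B = (-11, -3)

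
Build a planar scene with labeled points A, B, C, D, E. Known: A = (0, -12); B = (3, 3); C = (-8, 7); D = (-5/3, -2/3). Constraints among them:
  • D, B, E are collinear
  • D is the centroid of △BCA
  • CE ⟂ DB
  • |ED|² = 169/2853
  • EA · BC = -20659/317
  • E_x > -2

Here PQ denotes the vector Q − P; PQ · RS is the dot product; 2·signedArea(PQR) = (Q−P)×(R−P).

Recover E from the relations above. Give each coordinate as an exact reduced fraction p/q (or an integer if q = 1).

1. E_x = -589/317  [D, B, E are collinear ∩ CE ⟂ DB]
2. E_y = -259/317  [D, B, E are collinear ∩ CE ⟂ DB]
   → E = (-589/317, -259/317)

E = (-589/317, -259/317)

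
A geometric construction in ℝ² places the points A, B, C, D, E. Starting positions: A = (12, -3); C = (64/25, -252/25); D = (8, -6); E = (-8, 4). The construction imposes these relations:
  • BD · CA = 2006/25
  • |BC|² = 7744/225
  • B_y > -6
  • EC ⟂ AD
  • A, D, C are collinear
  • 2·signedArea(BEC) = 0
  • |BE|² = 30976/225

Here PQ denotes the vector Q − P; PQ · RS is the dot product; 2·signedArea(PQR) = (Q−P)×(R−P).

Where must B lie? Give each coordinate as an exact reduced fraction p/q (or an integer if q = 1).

1. B_x = -24/25  [line 352/25·x + 264/25·y + 352/5 = 0 ∩ |BC|² = 7744/225]
2. B_y = -404/75  [line 352/25·x + 264/25·y + 352/5 = 0 ∩ |BC|² = 7744/225]
   → B = (-24/25, -404/75)

B = (-24/25, -404/75)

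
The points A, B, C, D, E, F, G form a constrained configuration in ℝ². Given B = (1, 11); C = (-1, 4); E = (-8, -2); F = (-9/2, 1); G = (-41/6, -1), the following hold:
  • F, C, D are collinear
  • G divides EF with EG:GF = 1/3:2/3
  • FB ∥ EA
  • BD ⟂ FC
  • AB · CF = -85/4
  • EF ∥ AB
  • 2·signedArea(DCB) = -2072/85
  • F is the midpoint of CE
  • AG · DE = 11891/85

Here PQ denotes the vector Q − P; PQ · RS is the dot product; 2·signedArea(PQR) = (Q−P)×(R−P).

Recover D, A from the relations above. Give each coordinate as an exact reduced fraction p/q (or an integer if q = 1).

1. D_x = 307/85  [F, C, D are collinear ∩ BD ⟂ FC]
2. D_y = 676/85  [F, C, D are collinear ∩ BD ⟂ FC]
   → D = (307/85, 676/85)
3. A_x = -5/2  [EF ∥ AB ∩ FB ∥ EA]
4. A_y = 8  [EF ∥ AB ∩ FB ∥ EA]
   → A = (-5/2, 8)

A = (-5/2, 8)
D = (307/85, 676/85)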